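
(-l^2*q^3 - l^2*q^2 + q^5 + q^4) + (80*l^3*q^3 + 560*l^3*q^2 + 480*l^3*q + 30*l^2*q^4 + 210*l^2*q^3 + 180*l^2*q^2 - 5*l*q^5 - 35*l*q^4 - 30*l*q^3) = 80*l^3*q^3 + 560*l^3*q^2 + 480*l^3*q + 30*l^2*q^4 + 209*l^2*q^3 + 179*l^2*q^2 - 5*l*q^5 - 35*l*q^4 - 30*l*q^3 + q^5 + q^4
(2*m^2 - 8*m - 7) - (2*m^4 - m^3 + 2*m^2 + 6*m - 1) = -2*m^4 + m^3 - 14*m - 6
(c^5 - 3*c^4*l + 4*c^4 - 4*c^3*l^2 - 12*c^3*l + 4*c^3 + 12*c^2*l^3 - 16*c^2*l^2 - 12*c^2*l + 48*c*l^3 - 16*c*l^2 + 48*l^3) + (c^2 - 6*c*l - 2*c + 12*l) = c^5 - 3*c^4*l + 4*c^4 - 4*c^3*l^2 - 12*c^3*l + 4*c^3 + 12*c^2*l^3 - 16*c^2*l^2 - 12*c^2*l + c^2 + 48*c*l^3 - 16*c*l^2 - 6*c*l - 2*c + 48*l^3 + 12*l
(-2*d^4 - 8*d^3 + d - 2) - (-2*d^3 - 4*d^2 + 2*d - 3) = -2*d^4 - 6*d^3 + 4*d^2 - d + 1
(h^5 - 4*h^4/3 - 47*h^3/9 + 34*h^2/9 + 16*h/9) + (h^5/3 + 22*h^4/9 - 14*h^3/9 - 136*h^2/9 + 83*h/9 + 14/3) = 4*h^5/3 + 10*h^4/9 - 61*h^3/9 - 34*h^2/3 + 11*h + 14/3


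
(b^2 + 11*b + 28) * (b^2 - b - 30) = b^4 + 10*b^3 - 13*b^2 - 358*b - 840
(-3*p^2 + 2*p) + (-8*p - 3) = -3*p^2 - 6*p - 3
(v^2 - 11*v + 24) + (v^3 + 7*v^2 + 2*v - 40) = v^3 + 8*v^2 - 9*v - 16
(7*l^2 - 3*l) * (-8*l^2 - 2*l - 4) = -56*l^4 + 10*l^3 - 22*l^2 + 12*l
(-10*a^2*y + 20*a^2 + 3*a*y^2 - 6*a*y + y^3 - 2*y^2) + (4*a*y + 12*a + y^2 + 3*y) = -10*a^2*y + 20*a^2 + 3*a*y^2 - 2*a*y + 12*a + y^3 - y^2 + 3*y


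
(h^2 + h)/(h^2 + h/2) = 2*(h + 1)/(2*h + 1)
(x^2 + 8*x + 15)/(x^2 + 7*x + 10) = (x + 3)/(x + 2)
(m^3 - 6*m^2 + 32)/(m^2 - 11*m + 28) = (m^2 - 2*m - 8)/(m - 7)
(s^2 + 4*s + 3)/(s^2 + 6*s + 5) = (s + 3)/(s + 5)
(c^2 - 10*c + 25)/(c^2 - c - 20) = (c - 5)/(c + 4)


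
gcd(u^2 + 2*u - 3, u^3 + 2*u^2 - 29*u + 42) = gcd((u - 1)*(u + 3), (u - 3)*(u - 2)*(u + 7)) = 1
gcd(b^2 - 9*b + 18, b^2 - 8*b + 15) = b - 3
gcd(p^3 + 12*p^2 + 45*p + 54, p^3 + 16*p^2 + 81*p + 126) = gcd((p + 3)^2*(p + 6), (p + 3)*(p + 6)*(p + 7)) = p^2 + 9*p + 18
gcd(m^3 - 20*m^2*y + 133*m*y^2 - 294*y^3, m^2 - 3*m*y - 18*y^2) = -m + 6*y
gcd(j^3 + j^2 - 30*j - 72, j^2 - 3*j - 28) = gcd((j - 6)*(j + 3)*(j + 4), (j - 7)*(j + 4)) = j + 4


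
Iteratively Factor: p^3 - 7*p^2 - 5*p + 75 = (p - 5)*(p^2 - 2*p - 15) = (p - 5)^2*(p + 3)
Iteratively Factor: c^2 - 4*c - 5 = (c - 5)*(c + 1)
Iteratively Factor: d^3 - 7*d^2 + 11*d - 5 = (d - 1)*(d^2 - 6*d + 5) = (d - 1)^2*(d - 5)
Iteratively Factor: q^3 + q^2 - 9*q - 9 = (q + 1)*(q^2 - 9) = (q - 3)*(q + 1)*(q + 3)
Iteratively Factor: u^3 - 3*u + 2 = (u - 1)*(u^2 + u - 2) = (u - 1)^2*(u + 2)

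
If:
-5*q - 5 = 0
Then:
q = -1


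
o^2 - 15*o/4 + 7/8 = (o - 7/2)*(o - 1/4)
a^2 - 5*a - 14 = (a - 7)*(a + 2)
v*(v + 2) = v^2 + 2*v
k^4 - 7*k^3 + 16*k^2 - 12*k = k*(k - 3)*(k - 2)^2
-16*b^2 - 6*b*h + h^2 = (-8*b + h)*(2*b + h)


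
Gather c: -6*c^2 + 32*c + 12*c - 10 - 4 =-6*c^2 + 44*c - 14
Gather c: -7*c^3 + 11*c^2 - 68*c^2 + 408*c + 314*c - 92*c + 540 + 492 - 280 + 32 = -7*c^3 - 57*c^2 + 630*c + 784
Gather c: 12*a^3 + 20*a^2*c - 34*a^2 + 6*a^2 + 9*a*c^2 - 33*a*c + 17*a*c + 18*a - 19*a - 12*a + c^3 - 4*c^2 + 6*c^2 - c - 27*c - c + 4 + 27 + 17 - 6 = 12*a^3 - 28*a^2 - 13*a + c^3 + c^2*(9*a + 2) + c*(20*a^2 - 16*a - 29) + 42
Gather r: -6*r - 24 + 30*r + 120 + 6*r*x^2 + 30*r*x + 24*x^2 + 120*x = r*(6*x^2 + 30*x + 24) + 24*x^2 + 120*x + 96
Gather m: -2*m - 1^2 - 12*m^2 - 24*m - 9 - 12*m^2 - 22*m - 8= -24*m^2 - 48*m - 18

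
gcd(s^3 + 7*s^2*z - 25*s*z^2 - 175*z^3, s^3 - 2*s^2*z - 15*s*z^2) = -s + 5*z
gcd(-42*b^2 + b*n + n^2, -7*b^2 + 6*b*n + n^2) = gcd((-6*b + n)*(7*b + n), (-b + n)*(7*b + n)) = 7*b + n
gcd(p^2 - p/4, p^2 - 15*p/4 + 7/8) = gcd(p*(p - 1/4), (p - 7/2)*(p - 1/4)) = p - 1/4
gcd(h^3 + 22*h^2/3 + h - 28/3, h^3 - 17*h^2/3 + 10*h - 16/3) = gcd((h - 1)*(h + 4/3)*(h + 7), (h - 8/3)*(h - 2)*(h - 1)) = h - 1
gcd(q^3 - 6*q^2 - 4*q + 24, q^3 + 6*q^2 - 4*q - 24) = q^2 - 4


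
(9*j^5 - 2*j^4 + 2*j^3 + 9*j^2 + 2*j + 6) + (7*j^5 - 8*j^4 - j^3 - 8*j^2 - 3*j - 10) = 16*j^5 - 10*j^4 + j^3 + j^2 - j - 4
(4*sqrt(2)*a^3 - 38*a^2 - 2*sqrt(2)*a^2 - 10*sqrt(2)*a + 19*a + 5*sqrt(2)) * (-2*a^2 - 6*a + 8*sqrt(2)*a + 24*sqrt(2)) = -8*sqrt(2)*a^5 - 20*sqrt(2)*a^4 + 140*a^4 - 272*sqrt(2)*a^3 + 350*a^3 - 710*sqrt(2)*a^2 - 370*a^2 - 400*a + 426*sqrt(2)*a + 240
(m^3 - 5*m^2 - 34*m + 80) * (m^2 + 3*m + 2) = m^5 - 2*m^4 - 47*m^3 - 32*m^2 + 172*m + 160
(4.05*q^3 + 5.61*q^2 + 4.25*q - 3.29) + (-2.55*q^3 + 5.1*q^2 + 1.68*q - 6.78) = 1.5*q^3 + 10.71*q^2 + 5.93*q - 10.07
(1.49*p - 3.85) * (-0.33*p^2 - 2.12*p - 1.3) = -0.4917*p^3 - 1.8883*p^2 + 6.225*p + 5.005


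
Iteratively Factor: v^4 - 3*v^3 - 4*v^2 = (v)*(v^3 - 3*v^2 - 4*v) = v*(v - 4)*(v^2 + v) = v*(v - 4)*(v + 1)*(v)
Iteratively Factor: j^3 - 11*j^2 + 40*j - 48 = (j - 3)*(j^2 - 8*j + 16) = (j - 4)*(j - 3)*(j - 4)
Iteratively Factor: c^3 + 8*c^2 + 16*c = (c)*(c^2 + 8*c + 16) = c*(c + 4)*(c + 4)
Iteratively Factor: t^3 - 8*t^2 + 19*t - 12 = (t - 3)*(t^2 - 5*t + 4) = (t - 3)*(t - 1)*(t - 4)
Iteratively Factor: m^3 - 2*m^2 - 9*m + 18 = (m - 2)*(m^2 - 9) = (m - 3)*(m - 2)*(m + 3)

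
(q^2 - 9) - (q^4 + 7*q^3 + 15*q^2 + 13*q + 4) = -q^4 - 7*q^3 - 14*q^2 - 13*q - 13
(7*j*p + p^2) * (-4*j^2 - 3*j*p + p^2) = -28*j^3*p - 25*j^2*p^2 + 4*j*p^3 + p^4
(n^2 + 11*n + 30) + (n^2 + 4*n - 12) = 2*n^2 + 15*n + 18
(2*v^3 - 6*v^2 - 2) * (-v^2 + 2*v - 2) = -2*v^5 + 10*v^4 - 16*v^3 + 14*v^2 - 4*v + 4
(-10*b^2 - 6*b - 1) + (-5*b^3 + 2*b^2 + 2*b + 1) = -5*b^3 - 8*b^2 - 4*b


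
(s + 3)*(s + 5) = s^2 + 8*s + 15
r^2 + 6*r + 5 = (r + 1)*(r + 5)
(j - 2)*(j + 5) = j^2 + 3*j - 10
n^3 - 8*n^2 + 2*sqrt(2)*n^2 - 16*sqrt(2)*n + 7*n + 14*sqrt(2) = (n - 7)*(n - 1)*(n + 2*sqrt(2))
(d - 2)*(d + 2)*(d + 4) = d^3 + 4*d^2 - 4*d - 16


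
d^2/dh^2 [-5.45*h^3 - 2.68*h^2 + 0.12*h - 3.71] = -32.7*h - 5.36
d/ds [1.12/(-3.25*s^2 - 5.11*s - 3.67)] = (7.28*s + 5.7232)/(3.25*s^2 + 5.11*s + 3.67)^2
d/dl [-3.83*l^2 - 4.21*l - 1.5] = -7.66*l - 4.21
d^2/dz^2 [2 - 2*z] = 0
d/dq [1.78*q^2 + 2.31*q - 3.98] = 3.56*q + 2.31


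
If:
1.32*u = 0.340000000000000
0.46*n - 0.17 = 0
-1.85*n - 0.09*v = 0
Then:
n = 0.37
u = 0.26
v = -7.60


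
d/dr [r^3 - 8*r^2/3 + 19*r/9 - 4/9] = 3*r^2 - 16*r/3 + 19/9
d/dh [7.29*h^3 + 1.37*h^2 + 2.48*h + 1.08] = 21.87*h^2 + 2.74*h + 2.48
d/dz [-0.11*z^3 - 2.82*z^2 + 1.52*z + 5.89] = -0.33*z^2 - 5.64*z + 1.52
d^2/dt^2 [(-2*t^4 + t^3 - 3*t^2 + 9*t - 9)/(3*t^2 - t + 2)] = 6*(-6*t^6 + 6*t^5 - 14*t^4 + 33*t^3 - 81*t^2 - 23*t + 17)/(27*t^6 - 27*t^5 + 63*t^4 - 37*t^3 + 42*t^2 - 12*t + 8)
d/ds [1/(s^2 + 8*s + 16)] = 2*(-s - 4)/(s^2 + 8*s + 16)^2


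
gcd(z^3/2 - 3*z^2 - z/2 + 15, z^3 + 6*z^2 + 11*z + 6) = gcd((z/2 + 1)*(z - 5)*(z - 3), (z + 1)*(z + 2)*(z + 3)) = z + 2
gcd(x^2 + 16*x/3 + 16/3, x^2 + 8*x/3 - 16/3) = x + 4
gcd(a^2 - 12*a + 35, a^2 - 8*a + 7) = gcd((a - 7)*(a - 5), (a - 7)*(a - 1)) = a - 7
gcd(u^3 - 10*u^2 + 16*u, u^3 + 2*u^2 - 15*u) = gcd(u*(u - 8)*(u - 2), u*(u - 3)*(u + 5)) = u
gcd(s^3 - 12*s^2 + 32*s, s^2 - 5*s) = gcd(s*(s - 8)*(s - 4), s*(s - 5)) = s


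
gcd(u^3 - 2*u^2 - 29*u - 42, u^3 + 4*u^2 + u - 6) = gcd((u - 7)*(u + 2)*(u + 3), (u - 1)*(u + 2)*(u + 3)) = u^2 + 5*u + 6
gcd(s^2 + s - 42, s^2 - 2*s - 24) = s - 6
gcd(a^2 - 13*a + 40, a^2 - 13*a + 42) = 1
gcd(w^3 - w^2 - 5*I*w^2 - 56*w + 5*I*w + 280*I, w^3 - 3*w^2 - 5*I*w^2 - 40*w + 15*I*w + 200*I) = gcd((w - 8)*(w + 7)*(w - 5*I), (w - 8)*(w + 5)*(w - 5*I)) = w^2 + w*(-8 - 5*I) + 40*I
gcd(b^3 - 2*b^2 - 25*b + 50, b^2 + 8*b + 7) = 1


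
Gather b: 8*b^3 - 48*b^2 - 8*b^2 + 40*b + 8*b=8*b^3 - 56*b^2 + 48*b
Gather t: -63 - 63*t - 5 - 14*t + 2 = -77*t - 66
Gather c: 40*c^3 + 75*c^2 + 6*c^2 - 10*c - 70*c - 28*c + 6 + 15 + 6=40*c^3 + 81*c^2 - 108*c + 27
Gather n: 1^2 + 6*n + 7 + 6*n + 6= 12*n + 14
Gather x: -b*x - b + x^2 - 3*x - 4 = -b + x^2 + x*(-b - 3) - 4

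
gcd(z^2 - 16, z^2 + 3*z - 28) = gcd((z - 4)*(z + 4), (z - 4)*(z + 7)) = z - 4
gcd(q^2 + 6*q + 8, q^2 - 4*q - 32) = q + 4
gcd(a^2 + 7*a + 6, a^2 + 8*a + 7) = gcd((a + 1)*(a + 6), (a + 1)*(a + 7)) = a + 1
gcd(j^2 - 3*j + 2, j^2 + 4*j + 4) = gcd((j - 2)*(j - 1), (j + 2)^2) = 1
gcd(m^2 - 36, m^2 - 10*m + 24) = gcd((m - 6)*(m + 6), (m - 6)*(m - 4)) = m - 6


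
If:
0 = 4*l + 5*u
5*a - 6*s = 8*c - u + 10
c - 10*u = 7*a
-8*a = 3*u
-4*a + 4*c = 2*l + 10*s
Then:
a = 150/3199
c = -2950/3199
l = 500/3199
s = -1340/3199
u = -400/3199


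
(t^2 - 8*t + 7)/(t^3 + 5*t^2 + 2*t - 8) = (t - 7)/(t^2 + 6*t + 8)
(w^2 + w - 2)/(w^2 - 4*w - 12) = (w - 1)/(w - 6)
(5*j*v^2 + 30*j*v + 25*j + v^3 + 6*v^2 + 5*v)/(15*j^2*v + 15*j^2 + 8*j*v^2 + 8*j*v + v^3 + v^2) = (v + 5)/(3*j + v)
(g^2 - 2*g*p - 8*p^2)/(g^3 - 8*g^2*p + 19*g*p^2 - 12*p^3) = (g + 2*p)/(g^2 - 4*g*p + 3*p^2)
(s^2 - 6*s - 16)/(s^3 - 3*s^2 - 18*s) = (-s^2 + 6*s + 16)/(s*(-s^2 + 3*s + 18))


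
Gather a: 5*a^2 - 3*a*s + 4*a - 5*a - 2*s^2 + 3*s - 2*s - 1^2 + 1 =5*a^2 + a*(-3*s - 1) - 2*s^2 + s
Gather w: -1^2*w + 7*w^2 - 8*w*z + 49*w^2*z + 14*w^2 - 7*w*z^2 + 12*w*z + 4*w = w^2*(49*z + 21) + w*(-7*z^2 + 4*z + 3)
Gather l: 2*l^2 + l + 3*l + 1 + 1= 2*l^2 + 4*l + 2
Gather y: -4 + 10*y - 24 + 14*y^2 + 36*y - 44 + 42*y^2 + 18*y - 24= 56*y^2 + 64*y - 96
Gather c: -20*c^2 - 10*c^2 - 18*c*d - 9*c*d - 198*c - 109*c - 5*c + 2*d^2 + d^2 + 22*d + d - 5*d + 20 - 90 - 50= -30*c^2 + c*(-27*d - 312) + 3*d^2 + 18*d - 120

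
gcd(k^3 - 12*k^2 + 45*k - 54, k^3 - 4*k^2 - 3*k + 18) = k^2 - 6*k + 9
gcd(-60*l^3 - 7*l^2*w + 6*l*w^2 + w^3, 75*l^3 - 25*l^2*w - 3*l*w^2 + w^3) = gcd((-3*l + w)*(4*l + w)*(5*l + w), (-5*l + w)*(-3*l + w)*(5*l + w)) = -15*l^2 + 2*l*w + w^2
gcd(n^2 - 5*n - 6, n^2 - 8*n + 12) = n - 6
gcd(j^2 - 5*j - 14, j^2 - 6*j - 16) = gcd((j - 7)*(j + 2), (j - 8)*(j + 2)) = j + 2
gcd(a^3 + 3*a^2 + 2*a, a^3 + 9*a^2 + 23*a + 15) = a + 1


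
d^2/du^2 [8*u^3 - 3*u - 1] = 48*u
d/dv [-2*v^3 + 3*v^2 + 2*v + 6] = -6*v^2 + 6*v + 2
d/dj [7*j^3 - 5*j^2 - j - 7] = 21*j^2 - 10*j - 1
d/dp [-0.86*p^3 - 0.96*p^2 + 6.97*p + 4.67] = -2.58*p^2 - 1.92*p + 6.97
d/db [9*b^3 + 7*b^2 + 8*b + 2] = 27*b^2 + 14*b + 8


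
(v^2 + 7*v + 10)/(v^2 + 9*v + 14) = (v + 5)/(v + 7)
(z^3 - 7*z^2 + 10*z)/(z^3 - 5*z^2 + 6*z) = (z - 5)/(z - 3)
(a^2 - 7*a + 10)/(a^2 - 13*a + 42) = (a^2 - 7*a + 10)/(a^2 - 13*a + 42)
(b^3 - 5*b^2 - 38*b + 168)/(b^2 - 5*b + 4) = (b^2 - b - 42)/(b - 1)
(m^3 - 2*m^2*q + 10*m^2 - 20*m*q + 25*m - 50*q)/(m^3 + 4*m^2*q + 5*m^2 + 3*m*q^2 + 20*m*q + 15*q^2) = (m^2 - 2*m*q + 5*m - 10*q)/(m^2 + 4*m*q + 3*q^2)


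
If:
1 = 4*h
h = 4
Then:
No Solution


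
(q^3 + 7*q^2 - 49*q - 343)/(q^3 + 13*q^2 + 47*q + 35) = (q^2 - 49)/(q^2 + 6*q + 5)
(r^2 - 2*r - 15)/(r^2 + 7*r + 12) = (r - 5)/(r + 4)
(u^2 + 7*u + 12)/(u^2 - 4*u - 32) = (u + 3)/(u - 8)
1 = 1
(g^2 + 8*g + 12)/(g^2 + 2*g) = (g + 6)/g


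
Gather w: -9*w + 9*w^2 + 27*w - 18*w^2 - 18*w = -9*w^2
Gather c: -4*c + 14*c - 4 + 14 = 10*c + 10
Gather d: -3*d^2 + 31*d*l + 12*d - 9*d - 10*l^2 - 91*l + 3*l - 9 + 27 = -3*d^2 + d*(31*l + 3) - 10*l^2 - 88*l + 18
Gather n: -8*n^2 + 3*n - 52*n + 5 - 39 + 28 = -8*n^2 - 49*n - 6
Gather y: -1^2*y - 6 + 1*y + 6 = 0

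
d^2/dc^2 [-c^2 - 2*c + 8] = -2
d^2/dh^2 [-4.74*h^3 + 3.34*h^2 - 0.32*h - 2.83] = 6.68 - 28.44*h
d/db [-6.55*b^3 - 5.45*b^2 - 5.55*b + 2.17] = -19.65*b^2 - 10.9*b - 5.55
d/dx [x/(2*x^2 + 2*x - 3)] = (-2*x^2 - 3)/(4*x^4 + 8*x^3 - 8*x^2 - 12*x + 9)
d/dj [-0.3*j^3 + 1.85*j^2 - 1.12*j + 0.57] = -0.9*j^2 + 3.7*j - 1.12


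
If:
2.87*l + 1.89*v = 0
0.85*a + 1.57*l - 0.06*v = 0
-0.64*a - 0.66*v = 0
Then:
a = 0.00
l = 0.00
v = 0.00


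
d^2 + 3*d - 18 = (d - 3)*(d + 6)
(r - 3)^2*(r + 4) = r^3 - 2*r^2 - 15*r + 36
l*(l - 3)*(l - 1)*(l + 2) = l^4 - 2*l^3 - 5*l^2 + 6*l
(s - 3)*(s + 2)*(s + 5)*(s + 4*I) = s^4 + 4*s^3 + 4*I*s^3 - 11*s^2 + 16*I*s^2 - 30*s - 44*I*s - 120*I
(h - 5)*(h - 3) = h^2 - 8*h + 15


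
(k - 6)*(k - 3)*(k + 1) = k^3 - 8*k^2 + 9*k + 18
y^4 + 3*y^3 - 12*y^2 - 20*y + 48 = (y - 2)^2*(y + 3)*(y + 4)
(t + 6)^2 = t^2 + 12*t + 36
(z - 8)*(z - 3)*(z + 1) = z^3 - 10*z^2 + 13*z + 24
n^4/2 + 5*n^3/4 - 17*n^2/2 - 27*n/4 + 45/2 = (n/2 + 1)*(n - 3)*(n - 3/2)*(n + 5)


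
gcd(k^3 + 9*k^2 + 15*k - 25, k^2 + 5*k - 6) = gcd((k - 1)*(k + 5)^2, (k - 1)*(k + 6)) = k - 1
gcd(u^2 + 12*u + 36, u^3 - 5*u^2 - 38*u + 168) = u + 6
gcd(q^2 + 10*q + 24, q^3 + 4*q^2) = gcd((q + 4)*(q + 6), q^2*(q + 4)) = q + 4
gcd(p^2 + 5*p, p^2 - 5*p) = p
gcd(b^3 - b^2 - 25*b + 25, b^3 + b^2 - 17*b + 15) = b^2 + 4*b - 5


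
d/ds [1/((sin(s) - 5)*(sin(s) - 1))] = 2*(3 - sin(s))*cos(s)/((sin(s) - 5)^2*(sin(s) - 1)^2)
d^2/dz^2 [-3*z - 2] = 0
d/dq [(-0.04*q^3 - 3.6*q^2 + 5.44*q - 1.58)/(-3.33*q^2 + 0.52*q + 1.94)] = (0.1332*q^4 - 0.041599999999999*q^3 + 16.0104*q^2 - 24.4908*q + 11.3752)/(11.0889*q^4 - 3.4632*q^3 - 12.65*q^2 + 2.0176*q + 3.7636)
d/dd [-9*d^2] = -18*d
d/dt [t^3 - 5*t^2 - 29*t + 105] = 3*t^2 - 10*t - 29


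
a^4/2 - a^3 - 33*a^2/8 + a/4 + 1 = (a/2 + 1)*(a - 4)*(a - 1/2)*(a + 1/2)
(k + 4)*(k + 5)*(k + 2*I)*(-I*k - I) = -I*k^4 + 2*k^3 - 10*I*k^3 + 20*k^2 - 29*I*k^2 + 58*k - 20*I*k + 40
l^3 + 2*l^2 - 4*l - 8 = (l - 2)*(l + 2)^2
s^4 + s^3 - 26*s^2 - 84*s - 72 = (s - 6)*(s + 2)^2*(s + 3)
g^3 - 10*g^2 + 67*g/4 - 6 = (g - 8)*(g - 3/2)*(g - 1/2)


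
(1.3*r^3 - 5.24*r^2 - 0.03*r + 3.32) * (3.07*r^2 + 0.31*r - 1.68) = 3.991*r^5 - 15.6838*r^4 - 3.9005*r^3 + 18.9863*r^2 + 1.0796*r - 5.5776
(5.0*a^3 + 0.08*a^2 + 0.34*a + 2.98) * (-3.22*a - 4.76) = -16.1*a^4 - 24.0576*a^3 - 1.4756*a^2 - 11.214*a - 14.1848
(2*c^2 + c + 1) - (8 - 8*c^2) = 10*c^2 + c - 7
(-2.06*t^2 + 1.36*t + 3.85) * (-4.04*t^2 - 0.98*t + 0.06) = 8.3224*t^4 - 3.4756*t^3 - 17.0104*t^2 - 3.6914*t + 0.231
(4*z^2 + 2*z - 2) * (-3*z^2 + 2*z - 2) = -12*z^4 + 2*z^3 + 2*z^2 - 8*z + 4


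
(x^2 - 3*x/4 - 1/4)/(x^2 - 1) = (x + 1/4)/(x + 1)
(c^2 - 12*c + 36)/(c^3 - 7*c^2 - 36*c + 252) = (c - 6)/(c^2 - c - 42)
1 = 1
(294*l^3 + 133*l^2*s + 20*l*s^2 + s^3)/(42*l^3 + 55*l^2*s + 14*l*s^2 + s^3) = (7*l + s)/(l + s)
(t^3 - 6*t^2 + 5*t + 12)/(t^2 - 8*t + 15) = (t^2 - 3*t - 4)/(t - 5)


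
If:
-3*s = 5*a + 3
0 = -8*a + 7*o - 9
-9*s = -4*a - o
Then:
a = -24/47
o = 33/47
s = -7/47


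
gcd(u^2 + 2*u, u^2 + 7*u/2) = u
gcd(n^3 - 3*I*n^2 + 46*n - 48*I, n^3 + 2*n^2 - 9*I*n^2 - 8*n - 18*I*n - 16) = n^2 - 9*I*n - 8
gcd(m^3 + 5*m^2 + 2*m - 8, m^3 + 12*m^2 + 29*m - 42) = m - 1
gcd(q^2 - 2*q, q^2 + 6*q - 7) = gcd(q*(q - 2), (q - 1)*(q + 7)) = 1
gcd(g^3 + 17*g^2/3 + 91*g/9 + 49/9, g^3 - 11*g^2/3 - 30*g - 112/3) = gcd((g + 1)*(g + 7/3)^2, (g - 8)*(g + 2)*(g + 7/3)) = g + 7/3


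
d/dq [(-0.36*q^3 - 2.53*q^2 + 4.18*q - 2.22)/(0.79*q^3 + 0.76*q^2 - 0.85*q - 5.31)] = (-1.11022302462516e-16*q^5 + 1.7251*q^4 - 5.9924*q^3 + 9.9699*q^2 + 30.243*q - 24.0828)/(0.6241*q^6 + 1.2008*q^5 - 0.7654*q^4 - 9.6818*q^3 - 7.3487*q^2 + 9.027*q + 28.1961)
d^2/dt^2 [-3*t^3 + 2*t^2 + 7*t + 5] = 4 - 18*t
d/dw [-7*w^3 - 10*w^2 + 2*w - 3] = -21*w^2 - 20*w + 2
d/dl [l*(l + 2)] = 2*l + 2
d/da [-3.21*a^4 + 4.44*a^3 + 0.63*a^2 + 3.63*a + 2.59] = -12.84*a^3 + 13.32*a^2 + 1.26*a + 3.63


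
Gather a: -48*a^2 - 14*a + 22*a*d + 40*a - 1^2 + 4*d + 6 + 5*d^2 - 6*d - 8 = -48*a^2 + a*(22*d + 26) + 5*d^2 - 2*d - 3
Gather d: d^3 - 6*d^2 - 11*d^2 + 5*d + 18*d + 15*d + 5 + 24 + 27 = d^3 - 17*d^2 + 38*d + 56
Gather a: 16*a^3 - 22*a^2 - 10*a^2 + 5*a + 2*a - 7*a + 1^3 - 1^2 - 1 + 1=16*a^3 - 32*a^2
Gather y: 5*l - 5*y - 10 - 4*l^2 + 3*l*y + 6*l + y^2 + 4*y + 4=-4*l^2 + 11*l + y^2 + y*(3*l - 1) - 6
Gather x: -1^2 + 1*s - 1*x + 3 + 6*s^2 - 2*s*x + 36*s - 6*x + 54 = 6*s^2 + 37*s + x*(-2*s - 7) + 56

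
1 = 1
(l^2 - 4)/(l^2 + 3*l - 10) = (l + 2)/(l + 5)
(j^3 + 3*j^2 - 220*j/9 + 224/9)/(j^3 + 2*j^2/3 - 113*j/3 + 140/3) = (j - 8/3)/(j - 5)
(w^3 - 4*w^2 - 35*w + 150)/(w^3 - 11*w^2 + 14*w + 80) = (w^2 + w - 30)/(w^2 - 6*w - 16)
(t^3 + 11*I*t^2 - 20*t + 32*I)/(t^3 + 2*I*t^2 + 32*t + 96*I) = (t^2 + 7*I*t + 8)/(t^2 - 2*I*t + 24)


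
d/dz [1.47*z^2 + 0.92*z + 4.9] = 2.94*z + 0.92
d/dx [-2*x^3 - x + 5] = -6*x^2 - 1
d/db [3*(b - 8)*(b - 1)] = 6*b - 27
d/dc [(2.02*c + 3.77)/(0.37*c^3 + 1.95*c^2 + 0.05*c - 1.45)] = (0.7474*c^3 + 3.939*c^2 + 0.101*c - (2.02*c + 3.77)*(1.11*c^2 + 3.9*c + 0.05) - 2.929)/(0.37*c^3 + 1.95*c^2 + 0.05*c - 1.45)^2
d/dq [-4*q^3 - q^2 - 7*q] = -12*q^2 - 2*q - 7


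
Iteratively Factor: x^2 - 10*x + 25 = (x - 5)*(x - 5)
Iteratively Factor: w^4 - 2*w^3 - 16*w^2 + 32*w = (w - 2)*(w^3 - 16*w) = (w - 2)*(w + 4)*(w^2 - 4*w) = w*(w - 2)*(w + 4)*(w - 4)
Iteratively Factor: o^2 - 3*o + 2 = (o - 1)*(o - 2)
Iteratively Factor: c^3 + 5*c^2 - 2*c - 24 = (c + 4)*(c^2 + c - 6) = (c + 3)*(c + 4)*(c - 2)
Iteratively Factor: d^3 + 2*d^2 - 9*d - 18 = (d + 2)*(d^2 - 9) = (d + 2)*(d + 3)*(d - 3)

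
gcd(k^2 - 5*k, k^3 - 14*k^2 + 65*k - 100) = k - 5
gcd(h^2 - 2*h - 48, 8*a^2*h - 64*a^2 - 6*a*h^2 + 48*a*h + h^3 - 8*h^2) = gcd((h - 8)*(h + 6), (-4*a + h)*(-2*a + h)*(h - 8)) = h - 8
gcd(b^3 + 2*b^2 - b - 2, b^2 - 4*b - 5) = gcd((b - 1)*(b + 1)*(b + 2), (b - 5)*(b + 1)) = b + 1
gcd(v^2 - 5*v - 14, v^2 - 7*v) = v - 7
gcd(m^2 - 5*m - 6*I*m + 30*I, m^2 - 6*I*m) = m - 6*I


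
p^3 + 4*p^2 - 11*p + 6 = (p - 1)^2*(p + 6)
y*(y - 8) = y^2 - 8*y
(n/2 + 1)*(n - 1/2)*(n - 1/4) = n^3/2 + 5*n^2/8 - 11*n/16 + 1/8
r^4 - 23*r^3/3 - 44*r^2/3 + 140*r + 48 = (r - 6)^2*(r + 1/3)*(r + 4)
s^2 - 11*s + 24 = (s - 8)*(s - 3)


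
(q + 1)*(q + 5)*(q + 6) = q^3 + 12*q^2 + 41*q + 30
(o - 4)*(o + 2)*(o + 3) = o^3 + o^2 - 14*o - 24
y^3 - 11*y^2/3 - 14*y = y*(y - 6)*(y + 7/3)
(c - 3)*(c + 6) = c^2 + 3*c - 18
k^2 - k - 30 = (k - 6)*(k + 5)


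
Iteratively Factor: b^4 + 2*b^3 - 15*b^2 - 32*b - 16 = (b + 4)*(b^3 - 2*b^2 - 7*b - 4) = (b + 1)*(b + 4)*(b^2 - 3*b - 4) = (b - 4)*(b + 1)*(b + 4)*(b + 1)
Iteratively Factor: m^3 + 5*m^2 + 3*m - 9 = (m + 3)*(m^2 + 2*m - 3) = (m - 1)*(m + 3)*(m + 3)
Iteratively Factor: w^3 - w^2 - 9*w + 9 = (w - 1)*(w^2 - 9) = (w - 1)*(w + 3)*(w - 3)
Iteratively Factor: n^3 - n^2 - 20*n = (n - 5)*(n^2 + 4*n) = n*(n - 5)*(n + 4)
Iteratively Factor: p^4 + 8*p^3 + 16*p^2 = (p)*(p^3 + 8*p^2 + 16*p) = p*(p + 4)*(p^2 + 4*p) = p^2*(p + 4)*(p + 4)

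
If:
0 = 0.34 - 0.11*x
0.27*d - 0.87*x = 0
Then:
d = 9.96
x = 3.09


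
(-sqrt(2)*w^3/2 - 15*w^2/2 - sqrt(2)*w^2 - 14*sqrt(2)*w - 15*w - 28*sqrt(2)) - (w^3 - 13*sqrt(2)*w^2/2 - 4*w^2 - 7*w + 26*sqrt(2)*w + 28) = -w^3 - sqrt(2)*w^3/2 - 7*w^2/2 + 11*sqrt(2)*w^2/2 - 40*sqrt(2)*w - 8*w - 28*sqrt(2) - 28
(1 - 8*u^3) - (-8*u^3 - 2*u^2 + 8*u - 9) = 2*u^2 - 8*u + 10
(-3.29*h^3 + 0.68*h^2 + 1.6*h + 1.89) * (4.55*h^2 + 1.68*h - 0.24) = -14.9695*h^5 - 2.4332*h^4 + 9.212*h^3 + 11.1243*h^2 + 2.7912*h - 0.4536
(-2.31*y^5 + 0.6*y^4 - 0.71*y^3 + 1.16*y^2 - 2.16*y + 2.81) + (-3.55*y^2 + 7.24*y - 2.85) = -2.31*y^5 + 0.6*y^4 - 0.71*y^3 - 2.39*y^2 + 5.08*y - 0.04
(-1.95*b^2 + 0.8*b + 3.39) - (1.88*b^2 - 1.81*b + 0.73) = -3.83*b^2 + 2.61*b + 2.66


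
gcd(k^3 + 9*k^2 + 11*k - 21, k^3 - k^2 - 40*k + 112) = k + 7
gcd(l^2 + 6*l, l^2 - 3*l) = l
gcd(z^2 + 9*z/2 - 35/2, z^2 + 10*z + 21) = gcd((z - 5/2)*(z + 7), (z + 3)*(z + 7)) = z + 7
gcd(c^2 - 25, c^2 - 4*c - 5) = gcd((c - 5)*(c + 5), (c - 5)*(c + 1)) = c - 5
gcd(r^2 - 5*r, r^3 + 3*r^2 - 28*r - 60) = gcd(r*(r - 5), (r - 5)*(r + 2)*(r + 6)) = r - 5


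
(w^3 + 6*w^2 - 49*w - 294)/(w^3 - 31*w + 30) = (w^2 - 49)/(w^2 - 6*w + 5)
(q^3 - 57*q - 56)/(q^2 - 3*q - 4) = (q^2 - q - 56)/(q - 4)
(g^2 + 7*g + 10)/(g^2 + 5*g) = (g + 2)/g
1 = 1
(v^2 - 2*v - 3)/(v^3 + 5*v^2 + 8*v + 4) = (v - 3)/(v^2 + 4*v + 4)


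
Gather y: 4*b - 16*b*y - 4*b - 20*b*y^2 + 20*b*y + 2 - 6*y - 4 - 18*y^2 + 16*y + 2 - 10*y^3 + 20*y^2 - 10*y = 4*b*y - 10*y^3 + y^2*(2 - 20*b)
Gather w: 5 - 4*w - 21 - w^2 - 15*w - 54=-w^2 - 19*w - 70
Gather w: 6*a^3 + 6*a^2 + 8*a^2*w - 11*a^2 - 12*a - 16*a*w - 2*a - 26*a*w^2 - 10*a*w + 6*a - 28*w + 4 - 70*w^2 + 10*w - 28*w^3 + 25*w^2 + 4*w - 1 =6*a^3 - 5*a^2 - 8*a - 28*w^3 + w^2*(-26*a - 45) + w*(8*a^2 - 26*a - 14) + 3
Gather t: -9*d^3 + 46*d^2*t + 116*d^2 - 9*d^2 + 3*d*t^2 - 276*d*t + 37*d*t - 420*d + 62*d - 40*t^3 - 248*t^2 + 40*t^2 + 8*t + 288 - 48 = -9*d^3 + 107*d^2 - 358*d - 40*t^3 + t^2*(3*d - 208) + t*(46*d^2 - 239*d + 8) + 240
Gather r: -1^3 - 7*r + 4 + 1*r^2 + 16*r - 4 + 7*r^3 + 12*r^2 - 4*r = 7*r^3 + 13*r^2 + 5*r - 1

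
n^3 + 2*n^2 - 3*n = n*(n - 1)*(n + 3)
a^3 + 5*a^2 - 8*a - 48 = (a - 3)*(a + 4)^2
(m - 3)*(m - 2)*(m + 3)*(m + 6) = m^4 + 4*m^3 - 21*m^2 - 36*m + 108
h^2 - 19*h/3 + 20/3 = (h - 5)*(h - 4/3)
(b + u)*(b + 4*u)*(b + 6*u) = b^3 + 11*b^2*u + 34*b*u^2 + 24*u^3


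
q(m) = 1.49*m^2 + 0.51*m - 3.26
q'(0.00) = 0.51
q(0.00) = -3.26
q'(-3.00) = -8.43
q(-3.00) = 8.62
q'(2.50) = 7.96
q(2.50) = 7.33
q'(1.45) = 4.83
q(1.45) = 0.61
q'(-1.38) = -3.60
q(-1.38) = -1.13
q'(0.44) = 1.82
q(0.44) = -2.75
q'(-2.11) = -5.78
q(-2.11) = 2.30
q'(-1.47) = -3.87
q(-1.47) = -0.79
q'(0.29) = 1.37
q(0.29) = -2.99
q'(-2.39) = -6.61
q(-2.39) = 4.03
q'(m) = 2.98*m + 0.51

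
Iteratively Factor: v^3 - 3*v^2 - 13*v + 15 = (v + 3)*(v^2 - 6*v + 5) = (v - 5)*(v + 3)*(v - 1)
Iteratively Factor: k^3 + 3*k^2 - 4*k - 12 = (k - 2)*(k^2 + 5*k + 6) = (k - 2)*(k + 2)*(k + 3)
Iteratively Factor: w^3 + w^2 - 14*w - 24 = (w + 3)*(w^2 - 2*w - 8) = (w - 4)*(w + 3)*(w + 2)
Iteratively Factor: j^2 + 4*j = (j + 4)*(j)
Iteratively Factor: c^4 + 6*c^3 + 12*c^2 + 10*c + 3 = (c + 1)*(c^3 + 5*c^2 + 7*c + 3) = (c + 1)*(c + 3)*(c^2 + 2*c + 1) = (c + 1)^2*(c + 3)*(c + 1)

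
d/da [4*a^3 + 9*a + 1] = 12*a^2 + 9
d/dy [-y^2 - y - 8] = -2*y - 1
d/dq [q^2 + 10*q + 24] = 2*q + 10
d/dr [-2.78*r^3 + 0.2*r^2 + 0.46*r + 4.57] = -8.34*r^2 + 0.4*r + 0.46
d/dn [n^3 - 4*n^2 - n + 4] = 3*n^2 - 8*n - 1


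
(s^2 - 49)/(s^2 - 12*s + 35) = (s + 7)/(s - 5)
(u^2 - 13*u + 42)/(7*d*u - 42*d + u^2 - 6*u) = (u - 7)/(7*d + u)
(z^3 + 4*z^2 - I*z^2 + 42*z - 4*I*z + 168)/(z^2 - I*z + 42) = z + 4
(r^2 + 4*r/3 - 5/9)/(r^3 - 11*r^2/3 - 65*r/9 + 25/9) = 1/(r - 5)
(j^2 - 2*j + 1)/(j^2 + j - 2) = (j - 1)/(j + 2)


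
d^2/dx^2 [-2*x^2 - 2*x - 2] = -4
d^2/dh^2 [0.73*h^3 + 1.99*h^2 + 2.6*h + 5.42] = 4.38*h + 3.98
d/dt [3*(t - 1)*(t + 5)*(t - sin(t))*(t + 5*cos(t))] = -3*(t - 1)*(t + 5)*(t - sin(t))*(5*sin(t) - 1) - 3*(t - 1)*(t + 5)*(t + 5*cos(t))*(cos(t) - 1) + 3*(t - 1)*(t - sin(t))*(t + 5*cos(t)) + 3*(t + 5)*(t - sin(t))*(t + 5*cos(t))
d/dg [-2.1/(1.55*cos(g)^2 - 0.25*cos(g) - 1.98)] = (0.525 - 6.51*cos(g))*sin(g)/(-1.55*cos(g)^2 + 0.25*cos(g) + 1.98)^2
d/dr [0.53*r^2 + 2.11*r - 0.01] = 1.06*r + 2.11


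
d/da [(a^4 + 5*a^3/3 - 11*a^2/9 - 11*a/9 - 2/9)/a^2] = (18*a^4 + 15*a^3 + 11*a + 4)/(9*a^3)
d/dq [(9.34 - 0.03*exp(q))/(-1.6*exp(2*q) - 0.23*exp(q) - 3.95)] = (-0.048*exp(2*q) + 29.888*exp(q) + 2.2667)*exp(q)/(2.56*exp(4*q) + 0.736*exp(3*q) + 12.6929*exp(2*q) + 1.817*exp(q) + 15.6025)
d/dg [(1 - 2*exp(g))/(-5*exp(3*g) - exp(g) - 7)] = (-(2*exp(g) - 1)*(15*exp(2*g) + 1) + 10*exp(3*g) + 2*exp(g) + 14)*exp(g)/(5*exp(3*g) + exp(g) + 7)^2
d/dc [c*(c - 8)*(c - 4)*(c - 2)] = 4*c^3 - 42*c^2 + 112*c - 64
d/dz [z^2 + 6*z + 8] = 2*z + 6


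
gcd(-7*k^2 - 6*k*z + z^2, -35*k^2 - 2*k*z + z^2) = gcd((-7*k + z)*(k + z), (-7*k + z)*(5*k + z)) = -7*k + z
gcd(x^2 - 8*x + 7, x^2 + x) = 1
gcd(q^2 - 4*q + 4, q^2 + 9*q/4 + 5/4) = 1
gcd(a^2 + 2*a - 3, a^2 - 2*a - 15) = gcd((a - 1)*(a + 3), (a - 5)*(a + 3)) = a + 3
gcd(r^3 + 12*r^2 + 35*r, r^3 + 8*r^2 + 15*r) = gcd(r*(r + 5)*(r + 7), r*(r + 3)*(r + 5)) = r^2 + 5*r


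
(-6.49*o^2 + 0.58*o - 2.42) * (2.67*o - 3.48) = -17.3283*o^3 + 24.1338*o^2 - 8.4798*o + 8.4216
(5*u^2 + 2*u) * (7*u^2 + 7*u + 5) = 35*u^4 + 49*u^3 + 39*u^2 + 10*u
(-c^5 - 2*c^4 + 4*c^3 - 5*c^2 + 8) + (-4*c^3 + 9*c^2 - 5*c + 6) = -c^5 - 2*c^4 + 4*c^2 - 5*c + 14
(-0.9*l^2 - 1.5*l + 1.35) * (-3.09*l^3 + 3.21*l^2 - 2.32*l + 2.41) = 2.781*l^5 + 1.746*l^4 - 6.8985*l^3 + 5.6445*l^2 - 6.747*l + 3.2535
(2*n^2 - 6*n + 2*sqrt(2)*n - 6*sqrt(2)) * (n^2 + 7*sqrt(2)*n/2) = 2*n^4 - 6*n^3 + 9*sqrt(2)*n^3 - 27*sqrt(2)*n^2 + 14*n^2 - 42*n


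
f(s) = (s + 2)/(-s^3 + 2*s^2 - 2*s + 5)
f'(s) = (s + 2)*(3*s^2 - 4*s + 2)/(-s^3 + 2*s^2 - 2*s + 5)^2 + 1/(-s^3 + 2*s^2 - 2*s + 5) = (-s^3 + 2*s^2 - 2*s + (s + 2)*(3*s^2 - 4*s + 2) + 5)/(s^3 - 2*s^2 + 2*s - 5)^2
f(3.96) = -0.18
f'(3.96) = 0.14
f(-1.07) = 0.09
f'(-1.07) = 0.17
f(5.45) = -0.07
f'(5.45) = 0.03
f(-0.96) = 0.11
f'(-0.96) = 0.20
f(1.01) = 0.75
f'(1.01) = 0.44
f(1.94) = 2.93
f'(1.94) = 12.77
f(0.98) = 0.74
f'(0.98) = 0.43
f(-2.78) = -0.02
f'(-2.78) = 0.01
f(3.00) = -0.50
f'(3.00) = 0.75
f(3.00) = -0.50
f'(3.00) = 0.75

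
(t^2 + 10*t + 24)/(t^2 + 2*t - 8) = (t + 6)/(t - 2)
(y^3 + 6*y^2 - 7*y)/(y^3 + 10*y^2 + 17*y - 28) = y/(y + 4)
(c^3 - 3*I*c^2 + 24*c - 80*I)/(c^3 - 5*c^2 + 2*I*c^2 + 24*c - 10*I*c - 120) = (c^2 + I*c + 20)/(c^2 + c*(-5 + 6*I) - 30*I)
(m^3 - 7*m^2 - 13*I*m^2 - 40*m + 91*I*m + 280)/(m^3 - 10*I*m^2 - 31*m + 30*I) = (m^2 - m*(7 + 8*I) + 56*I)/(m^2 - 5*I*m - 6)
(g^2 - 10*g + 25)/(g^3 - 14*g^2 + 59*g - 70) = (g - 5)/(g^2 - 9*g + 14)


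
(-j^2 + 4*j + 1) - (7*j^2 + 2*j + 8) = -8*j^2 + 2*j - 7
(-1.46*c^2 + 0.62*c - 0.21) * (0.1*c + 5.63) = -0.146*c^3 - 8.1578*c^2 + 3.4696*c - 1.1823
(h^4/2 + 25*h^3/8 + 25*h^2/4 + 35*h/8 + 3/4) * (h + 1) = h^5/2 + 29*h^4/8 + 75*h^3/8 + 85*h^2/8 + 41*h/8 + 3/4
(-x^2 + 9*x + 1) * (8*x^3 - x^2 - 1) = -8*x^5 + 73*x^4 - x^3 - 9*x - 1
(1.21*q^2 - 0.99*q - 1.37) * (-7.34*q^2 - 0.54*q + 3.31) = -8.8814*q^4 + 6.6132*q^3 + 14.5955*q^2 - 2.5371*q - 4.5347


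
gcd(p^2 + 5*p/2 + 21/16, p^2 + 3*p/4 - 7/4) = p + 7/4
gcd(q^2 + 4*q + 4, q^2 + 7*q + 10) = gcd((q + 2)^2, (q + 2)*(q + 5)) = q + 2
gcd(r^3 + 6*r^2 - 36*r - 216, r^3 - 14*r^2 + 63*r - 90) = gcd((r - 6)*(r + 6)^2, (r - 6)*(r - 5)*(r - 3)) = r - 6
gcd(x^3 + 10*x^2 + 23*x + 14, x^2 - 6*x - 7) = x + 1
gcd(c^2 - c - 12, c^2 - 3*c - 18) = c + 3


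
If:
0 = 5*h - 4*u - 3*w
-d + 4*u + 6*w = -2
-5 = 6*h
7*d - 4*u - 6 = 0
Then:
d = -1/24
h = -5/6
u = -151/96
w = 17/24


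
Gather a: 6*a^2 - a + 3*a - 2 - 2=6*a^2 + 2*a - 4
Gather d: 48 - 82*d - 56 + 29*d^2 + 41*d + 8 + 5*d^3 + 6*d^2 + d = 5*d^3 + 35*d^2 - 40*d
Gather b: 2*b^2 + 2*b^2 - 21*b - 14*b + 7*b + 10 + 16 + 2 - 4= 4*b^2 - 28*b + 24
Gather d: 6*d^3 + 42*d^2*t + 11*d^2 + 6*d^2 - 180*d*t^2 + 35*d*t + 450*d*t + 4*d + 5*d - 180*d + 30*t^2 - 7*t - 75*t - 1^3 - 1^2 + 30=6*d^3 + d^2*(42*t + 17) + d*(-180*t^2 + 485*t - 171) + 30*t^2 - 82*t + 28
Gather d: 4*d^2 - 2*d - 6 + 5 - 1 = 4*d^2 - 2*d - 2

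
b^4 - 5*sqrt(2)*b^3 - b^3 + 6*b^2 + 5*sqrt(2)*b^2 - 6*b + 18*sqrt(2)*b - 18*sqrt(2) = (b - 1)*(b - 3*sqrt(2))^2*(b + sqrt(2))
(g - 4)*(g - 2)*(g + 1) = g^3 - 5*g^2 + 2*g + 8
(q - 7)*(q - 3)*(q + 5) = q^3 - 5*q^2 - 29*q + 105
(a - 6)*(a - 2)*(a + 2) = a^3 - 6*a^2 - 4*a + 24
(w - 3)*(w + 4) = w^2 + w - 12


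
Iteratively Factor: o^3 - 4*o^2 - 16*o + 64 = (o - 4)*(o^2 - 16) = (o - 4)^2*(o + 4)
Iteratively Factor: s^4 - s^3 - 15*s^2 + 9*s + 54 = (s - 3)*(s^3 + 2*s^2 - 9*s - 18) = (s - 3)*(s + 2)*(s^2 - 9) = (s - 3)^2*(s + 2)*(s + 3)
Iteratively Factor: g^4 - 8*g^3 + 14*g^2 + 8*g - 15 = (g - 3)*(g^3 - 5*g^2 - g + 5) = (g - 3)*(g - 1)*(g^2 - 4*g - 5) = (g - 3)*(g - 1)*(g + 1)*(g - 5)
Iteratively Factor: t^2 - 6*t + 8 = (t - 2)*(t - 4)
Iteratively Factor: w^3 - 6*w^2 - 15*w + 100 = (w + 4)*(w^2 - 10*w + 25) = (w - 5)*(w + 4)*(w - 5)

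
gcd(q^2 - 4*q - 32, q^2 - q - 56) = q - 8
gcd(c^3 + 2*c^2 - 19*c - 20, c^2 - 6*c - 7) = c + 1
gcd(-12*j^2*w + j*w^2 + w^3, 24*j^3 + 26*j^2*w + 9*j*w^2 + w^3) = 4*j + w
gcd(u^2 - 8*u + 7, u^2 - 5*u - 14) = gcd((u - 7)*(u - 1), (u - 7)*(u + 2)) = u - 7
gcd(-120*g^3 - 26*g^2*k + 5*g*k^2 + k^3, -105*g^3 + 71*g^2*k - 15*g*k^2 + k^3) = 5*g - k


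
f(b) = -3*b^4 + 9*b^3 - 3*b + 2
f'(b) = -12*b^3 + 27*b^2 - 3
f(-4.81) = -2590.97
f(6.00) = -1960.00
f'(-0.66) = 12.21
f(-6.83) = -9373.38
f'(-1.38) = 79.96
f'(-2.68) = 421.91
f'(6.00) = -1623.00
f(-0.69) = 0.43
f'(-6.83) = 5079.86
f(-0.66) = 0.82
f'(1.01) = 12.18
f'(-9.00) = 10932.00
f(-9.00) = -26215.00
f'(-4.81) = 1957.09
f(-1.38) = -28.39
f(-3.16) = -571.65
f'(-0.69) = 13.80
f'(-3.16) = 645.27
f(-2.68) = -317.96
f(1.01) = 5.12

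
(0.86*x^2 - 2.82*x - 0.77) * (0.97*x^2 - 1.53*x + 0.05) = 0.8342*x^4 - 4.0512*x^3 + 3.6107*x^2 + 1.0371*x - 0.0385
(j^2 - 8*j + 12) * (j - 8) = j^3 - 16*j^2 + 76*j - 96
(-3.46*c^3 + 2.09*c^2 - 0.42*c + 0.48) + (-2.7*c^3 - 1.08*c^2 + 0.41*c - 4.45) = -6.16*c^3 + 1.01*c^2 - 0.01*c - 3.97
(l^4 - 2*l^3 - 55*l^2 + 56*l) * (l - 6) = l^5 - 8*l^4 - 43*l^3 + 386*l^2 - 336*l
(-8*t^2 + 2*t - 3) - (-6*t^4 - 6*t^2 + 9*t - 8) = 6*t^4 - 2*t^2 - 7*t + 5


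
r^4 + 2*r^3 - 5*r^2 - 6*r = r*(r - 2)*(r + 1)*(r + 3)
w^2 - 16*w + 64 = (w - 8)^2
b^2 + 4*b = b*(b + 4)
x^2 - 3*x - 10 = (x - 5)*(x + 2)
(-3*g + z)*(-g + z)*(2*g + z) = 6*g^3 - 5*g^2*z - 2*g*z^2 + z^3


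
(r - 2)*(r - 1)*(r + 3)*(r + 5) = r^4 + 5*r^3 - 7*r^2 - 29*r + 30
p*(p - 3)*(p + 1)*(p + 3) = p^4 + p^3 - 9*p^2 - 9*p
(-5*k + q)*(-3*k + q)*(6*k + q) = 90*k^3 - 33*k^2*q - 2*k*q^2 + q^3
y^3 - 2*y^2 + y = y*(y - 1)^2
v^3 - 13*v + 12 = (v - 3)*(v - 1)*(v + 4)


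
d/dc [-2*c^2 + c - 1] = 1 - 4*c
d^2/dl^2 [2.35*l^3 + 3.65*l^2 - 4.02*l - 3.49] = 14.1*l + 7.3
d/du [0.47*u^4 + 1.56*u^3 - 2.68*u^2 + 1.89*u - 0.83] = 1.88*u^3 + 4.68*u^2 - 5.36*u + 1.89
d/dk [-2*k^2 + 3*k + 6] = 3 - 4*k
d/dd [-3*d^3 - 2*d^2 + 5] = d*(-9*d - 4)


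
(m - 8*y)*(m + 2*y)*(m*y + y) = m^3*y - 6*m^2*y^2 + m^2*y - 16*m*y^3 - 6*m*y^2 - 16*y^3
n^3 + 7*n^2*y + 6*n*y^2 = n*(n + y)*(n + 6*y)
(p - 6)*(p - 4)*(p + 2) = p^3 - 8*p^2 + 4*p + 48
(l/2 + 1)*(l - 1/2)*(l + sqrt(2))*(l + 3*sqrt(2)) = l^4/2 + 3*l^3/4 + 2*sqrt(2)*l^3 + 5*l^2/2 + 3*sqrt(2)*l^2 - 2*sqrt(2)*l + 9*l/2 - 3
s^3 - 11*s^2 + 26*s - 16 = (s - 8)*(s - 2)*(s - 1)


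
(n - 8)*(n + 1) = n^2 - 7*n - 8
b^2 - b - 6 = (b - 3)*(b + 2)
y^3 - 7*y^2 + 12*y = y*(y - 4)*(y - 3)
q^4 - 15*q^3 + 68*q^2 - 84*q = q*(q - 7)*(q - 6)*(q - 2)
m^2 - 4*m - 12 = (m - 6)*(m + 2)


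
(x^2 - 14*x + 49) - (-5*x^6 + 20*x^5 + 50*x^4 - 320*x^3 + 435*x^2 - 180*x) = 5*x^6 - 20*x^5 - 50*x^4 + 320*x^3 - 434*x^2 + 166*x + 49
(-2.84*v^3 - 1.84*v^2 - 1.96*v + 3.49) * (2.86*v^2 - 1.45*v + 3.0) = -8.1224*v^5 - 1.1444*v^4 - 11.4576*v^3 + 7.3034*v^2 - 10.9405*v + 10.47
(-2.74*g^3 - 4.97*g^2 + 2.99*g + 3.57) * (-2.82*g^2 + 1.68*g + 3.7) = 7.7268*g^5 + 9.4122*g^4 - 26.9194*g^3 - 23.4332*g^2 + 17.0606*g + 13.209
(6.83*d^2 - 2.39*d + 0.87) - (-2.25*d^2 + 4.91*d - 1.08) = 9.08*d^2 - 7.3*d + 1.95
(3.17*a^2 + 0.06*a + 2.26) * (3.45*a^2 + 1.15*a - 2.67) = 10.9365*a^4 + 3.8525*a^3 - 0.597899999999999*a^2 + 2.4388*a - 6.0342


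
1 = 1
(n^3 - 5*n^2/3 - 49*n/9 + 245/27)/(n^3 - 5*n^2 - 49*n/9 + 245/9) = (n - 5/3)/(n - 5)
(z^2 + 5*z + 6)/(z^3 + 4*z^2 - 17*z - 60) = (z + 2)/(z^2 + z - 20)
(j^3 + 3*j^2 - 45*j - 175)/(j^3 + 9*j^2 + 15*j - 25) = (j - 7)/(j - 1)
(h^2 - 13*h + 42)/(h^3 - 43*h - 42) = (h - 6)/(h^2 + 7*h + 6)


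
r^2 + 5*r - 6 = (r - 1)*(r + 6)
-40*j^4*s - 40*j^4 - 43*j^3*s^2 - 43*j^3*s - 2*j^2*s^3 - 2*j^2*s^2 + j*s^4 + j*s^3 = (-8*j + s)*(j + s)*(5*j + s)*(j*s + j)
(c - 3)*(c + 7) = c^2 + 4*c - 21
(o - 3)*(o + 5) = o^2 + 2*o - 15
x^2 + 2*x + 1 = (x + 1)^2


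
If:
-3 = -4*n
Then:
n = 3/4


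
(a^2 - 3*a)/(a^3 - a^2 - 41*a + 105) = a/(a^2 + 2*a - 35)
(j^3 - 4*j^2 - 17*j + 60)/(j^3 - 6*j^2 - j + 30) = (j + 4)/(j + 2)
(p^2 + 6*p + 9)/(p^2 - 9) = (p + 3)/(p - 3)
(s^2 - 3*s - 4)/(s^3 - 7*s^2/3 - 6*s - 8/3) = 3/(3*s + 2)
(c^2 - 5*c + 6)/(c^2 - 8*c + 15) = (c - 2)/(c - 5)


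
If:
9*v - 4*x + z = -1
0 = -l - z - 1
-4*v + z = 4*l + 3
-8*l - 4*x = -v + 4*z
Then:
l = -12/7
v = 8/7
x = 3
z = 5/7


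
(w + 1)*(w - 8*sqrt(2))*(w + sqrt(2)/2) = w^3 - 15*sqrt(2)*w^2/2 + w^2 - 15*sqrt(2)*w/2 - 8*w - 8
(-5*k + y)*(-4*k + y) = 20*k^2 - 9*k*y + y^2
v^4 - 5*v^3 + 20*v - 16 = (v - 4)*(v - 2)*(v - 1)*(v + 2)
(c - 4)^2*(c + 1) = c^3 - 7*c^2 + 8*c + 16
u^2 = u^2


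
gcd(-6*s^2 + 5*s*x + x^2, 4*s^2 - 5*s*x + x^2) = -s + x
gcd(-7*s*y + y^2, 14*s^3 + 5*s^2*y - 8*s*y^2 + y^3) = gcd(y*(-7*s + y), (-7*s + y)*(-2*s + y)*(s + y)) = -7*s + y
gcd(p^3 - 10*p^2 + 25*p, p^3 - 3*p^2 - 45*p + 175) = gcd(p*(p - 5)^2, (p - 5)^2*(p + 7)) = p^2 - 10*p + 25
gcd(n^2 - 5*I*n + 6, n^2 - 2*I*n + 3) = n + I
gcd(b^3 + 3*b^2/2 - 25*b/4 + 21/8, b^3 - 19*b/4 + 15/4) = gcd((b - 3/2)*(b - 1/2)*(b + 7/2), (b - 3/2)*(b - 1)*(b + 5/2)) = b - 3/2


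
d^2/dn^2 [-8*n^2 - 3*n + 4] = -16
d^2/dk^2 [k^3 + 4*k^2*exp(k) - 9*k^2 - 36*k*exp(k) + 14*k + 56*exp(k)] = 4*k^2*exp(k) - 20*k*exp(k) + 6*k - 8*exp(k) - 18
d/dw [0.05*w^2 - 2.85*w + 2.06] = 0.1*w - 2.85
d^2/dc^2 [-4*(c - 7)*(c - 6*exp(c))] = 24*c*exp(c) - 120*exp(c) - 8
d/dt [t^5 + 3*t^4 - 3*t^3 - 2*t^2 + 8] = t*(5*t^3 + 12*t^2 - 9*t - 4)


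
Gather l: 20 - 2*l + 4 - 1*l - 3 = 21 - 3*l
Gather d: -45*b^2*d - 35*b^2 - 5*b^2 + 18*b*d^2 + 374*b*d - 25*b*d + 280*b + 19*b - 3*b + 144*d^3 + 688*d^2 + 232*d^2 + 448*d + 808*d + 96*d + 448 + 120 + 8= -40*b^2 + 296*b + 144*d^3 + d^2*(18*b + 920) + d*(-45*b^2 + 349*b + 1352) + 576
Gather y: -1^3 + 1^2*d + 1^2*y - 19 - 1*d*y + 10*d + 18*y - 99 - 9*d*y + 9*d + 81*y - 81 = 20*d + y*(100 - 10*d) - 200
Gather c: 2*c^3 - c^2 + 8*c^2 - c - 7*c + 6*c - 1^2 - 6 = 2*c^3 + 7*c^2 - 2*c - 7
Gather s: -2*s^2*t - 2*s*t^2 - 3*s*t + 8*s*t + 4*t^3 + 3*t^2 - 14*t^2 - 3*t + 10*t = -2*s^2*t + s*(-2*t^2 + 5*t) + 4*t^3 - 11*t^2 + 7*t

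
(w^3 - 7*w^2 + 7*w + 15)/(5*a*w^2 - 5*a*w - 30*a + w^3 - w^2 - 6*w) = (w^2 - 4*w - 5)/(5*a*w + 10*a + w^2 + 2*w)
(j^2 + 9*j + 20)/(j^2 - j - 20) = (j + 5)/(j - 5)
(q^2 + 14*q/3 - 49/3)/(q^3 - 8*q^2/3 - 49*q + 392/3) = (3*q - 7)/(3*q^2 - 29*q + 56)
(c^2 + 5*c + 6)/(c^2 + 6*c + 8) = (c + 3)/(c + 4)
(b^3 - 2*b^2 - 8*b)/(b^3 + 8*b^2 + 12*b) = (b - 4)/(b + 6)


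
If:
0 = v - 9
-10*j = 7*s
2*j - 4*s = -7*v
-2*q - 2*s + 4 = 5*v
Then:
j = -49/6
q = -193/6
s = 35/3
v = 9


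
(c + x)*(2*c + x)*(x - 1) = 2*c^2*x - 2*c^2 + 3*c*x^2 - 3*c*x + x^3 - x^2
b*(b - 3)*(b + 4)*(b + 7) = b^4 + 8*b^3 - 5*b^2 - 84*b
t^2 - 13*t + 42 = (t - 7)*(t - 6)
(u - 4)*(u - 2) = u^2 - 6*u + 8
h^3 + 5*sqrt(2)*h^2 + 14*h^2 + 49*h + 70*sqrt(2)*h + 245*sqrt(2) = (h + 7)^2*(h + 5*sqrt(2))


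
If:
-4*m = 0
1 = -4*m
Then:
No Solution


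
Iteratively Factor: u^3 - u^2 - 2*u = (u + 1)*(u^2 - 2*u) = u*(u + 1)*(u - 2)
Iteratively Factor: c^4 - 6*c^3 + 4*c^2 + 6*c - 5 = (c + 1)*(c^3 - 7*c^2 + 11*c - 5) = (c - 5)*(c + 1)*(c^2 - 2*c + 1) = (c - 5)*(c - 1)*(c + 1)*(c - 1)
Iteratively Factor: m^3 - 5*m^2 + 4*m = (m - 4)*(m^2 - m) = (m - 4)*(m - 1)*(m)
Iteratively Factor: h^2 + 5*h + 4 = (h + 4)*(h + 1)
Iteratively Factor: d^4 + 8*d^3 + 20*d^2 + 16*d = (d)*(d^3 + 8*d^2 + 20*d + 16) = d*(d + 4)*(d^2 + 4*d + 4) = d*(d + 2)*(d + 4)*(d + 2)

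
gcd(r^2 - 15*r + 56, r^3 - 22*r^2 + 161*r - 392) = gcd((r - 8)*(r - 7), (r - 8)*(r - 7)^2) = r^2 - 15*r + 56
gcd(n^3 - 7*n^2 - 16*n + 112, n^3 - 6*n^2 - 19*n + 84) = n^2 - 3*n - 28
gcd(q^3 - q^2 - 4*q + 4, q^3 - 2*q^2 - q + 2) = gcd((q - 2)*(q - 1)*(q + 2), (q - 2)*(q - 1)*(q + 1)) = q^2 - 3*q + 2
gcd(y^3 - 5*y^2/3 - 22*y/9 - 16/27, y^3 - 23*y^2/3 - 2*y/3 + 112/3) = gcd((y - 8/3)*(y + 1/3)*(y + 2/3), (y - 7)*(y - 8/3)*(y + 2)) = y - 8/3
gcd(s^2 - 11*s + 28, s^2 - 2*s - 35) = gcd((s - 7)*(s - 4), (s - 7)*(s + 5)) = s - 7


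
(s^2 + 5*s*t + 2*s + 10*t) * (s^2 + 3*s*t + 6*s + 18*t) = s^4 + 8*s^3*t + 8*s^3 + 15*s^2*t^2 + 64*s^2*t + 12*s^2 + 120*s*t^2 + 96*s*t + 180*t^2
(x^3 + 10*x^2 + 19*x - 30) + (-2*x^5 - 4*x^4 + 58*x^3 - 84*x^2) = -2*x^5 - 4*x^4 + 59*x^3 - 74*x^2 + 19*x - 30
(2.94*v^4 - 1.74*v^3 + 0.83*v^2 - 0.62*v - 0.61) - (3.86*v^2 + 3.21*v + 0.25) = 2.94*v^4 - 1.74*v^3 - 3.03*v^2 - 3.83*v - 0.86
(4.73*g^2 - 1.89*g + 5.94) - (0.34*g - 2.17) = 4.73*g^2 - 2.23*g + 8.11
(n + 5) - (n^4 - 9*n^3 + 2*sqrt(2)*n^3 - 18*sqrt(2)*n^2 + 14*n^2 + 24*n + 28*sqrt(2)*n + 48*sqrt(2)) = -n^4 - 2*sqrt(2)*n^3 + 9*n^3 - 14*n^2 + 18*sqrt(2)*n^2 - 28*sqrt(2)*n - 23*n - 48*sqrt(2) + 5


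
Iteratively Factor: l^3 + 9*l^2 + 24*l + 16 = (l + 4)*(l^2 + 5*l + 4) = (l + 1)*(l + 4)*(l + 4)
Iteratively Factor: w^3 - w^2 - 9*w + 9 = (w - 3)*(w^2 + 2*w - 3) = (w - 3)*(w + 3)*(w - 1)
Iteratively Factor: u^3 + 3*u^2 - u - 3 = (u - 1)*(u^2 + 4*u + 3) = (u - 1)*(u + 1)*(u + 3)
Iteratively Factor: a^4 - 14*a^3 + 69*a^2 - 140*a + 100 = (a - 2)*(a^3 - 12*a^2 + 45*a - 50) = (a - 5)*(a - 2)*(a^2 - 7*a + 10) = (a - 5)*(a - 2)^2*(a - 5)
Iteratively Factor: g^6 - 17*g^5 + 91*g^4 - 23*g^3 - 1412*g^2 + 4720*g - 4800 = (g - 4)*(g^5 - 13*g^4 + 39*g^3 + 133*g^2 - 880*g + 1200) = (g - 4)^2*(g^4 - 9*g^3 + 3*g^2 + 145*g - 300) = (g - 5)*(g - 4)^2*(g^3 - 4*g^2 - 17*g + 60) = (g - 5)^2*(g - 4)^2*(g^2 + g - 12) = (g - 5)^2*(g - 4)^2*(g - 3)*(g + 4)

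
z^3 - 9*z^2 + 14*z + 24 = (z - 6)*(z - 4)*(z + 1)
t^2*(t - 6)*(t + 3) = t^4 - 3*t^3 - 18*t^2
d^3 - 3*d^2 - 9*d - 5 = (d - 5)*(d + 1)^2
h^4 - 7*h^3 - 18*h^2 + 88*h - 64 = (h - 8)*(h - 2)*(h - 1)*(h + 4)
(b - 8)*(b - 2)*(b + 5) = b^3 - 5*b^2 - 34*b + 80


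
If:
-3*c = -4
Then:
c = 4/3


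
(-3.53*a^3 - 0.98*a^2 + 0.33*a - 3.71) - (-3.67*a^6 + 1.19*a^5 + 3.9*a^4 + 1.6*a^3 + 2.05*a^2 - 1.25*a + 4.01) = 3.67*a^6 - 1.19*a^5 - 3.9*a^4 - 5.13*a^3 - 3.03*a^2 + 1.58*a - 7.72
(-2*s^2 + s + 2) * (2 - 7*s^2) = 14*s^4 - 7*s^3 - 18*s^2 + 2*s + 4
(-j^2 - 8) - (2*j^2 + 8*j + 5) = -3*j^2 - 8*j - 13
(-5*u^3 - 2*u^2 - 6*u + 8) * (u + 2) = -5*u^4 - 12*u^3 - 10*u^2 - 4*u + 16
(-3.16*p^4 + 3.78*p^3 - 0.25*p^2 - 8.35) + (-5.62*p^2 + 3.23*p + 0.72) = -3.16*p^4 + 3.78*p^3 - 5.87*p^2 + 3.23*p - 7.63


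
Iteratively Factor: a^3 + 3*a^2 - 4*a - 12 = (a - 2)*(a^2 + 5*a + 6) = (a - 2)*(a + 2)*(a + 3)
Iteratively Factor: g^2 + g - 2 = (g - 1)*(g + 2)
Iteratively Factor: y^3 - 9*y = (y + 3)*(y^2 - 3*y) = y*(y + 3)*(y - 3)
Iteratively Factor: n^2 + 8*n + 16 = (n + 4)*(n + 4)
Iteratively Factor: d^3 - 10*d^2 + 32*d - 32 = (d - 2)*(d^2 - 8*d + 16) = (d - 4)*(d - 2)*(d - 4)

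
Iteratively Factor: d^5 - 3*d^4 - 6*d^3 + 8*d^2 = (d)*(d^4 - 3*d^3 - 6*d^2 + 8*d) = d*(d - 1)*(d^3 - 2*d^2 - 8*d) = d*(d - 4)*(d - 1)*(d^2 + 2*d) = d^2*(d - 4)*(d - 1)*(d + 2)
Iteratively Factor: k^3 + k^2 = (k)*(k^2 + k) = k*(k + 1)*(k)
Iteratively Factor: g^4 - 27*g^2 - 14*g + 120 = (g + 3)*(g^3 - 3*g^2 - 18*g + 40) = (g + 3)*(g + 4)*(g^2 - 7*g + 10) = (g - 5)*(g + 3)*(g + 4)*(g - 2)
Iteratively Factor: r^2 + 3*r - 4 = (r - 1)*(r + 4)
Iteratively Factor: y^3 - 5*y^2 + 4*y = (y)*(y^2 - 5*y + 4) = y*(y - 4)*(y - 1)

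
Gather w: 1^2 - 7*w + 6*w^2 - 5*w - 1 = 6*w^2 - 12*w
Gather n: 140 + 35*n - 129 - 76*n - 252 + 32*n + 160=-9*n - 81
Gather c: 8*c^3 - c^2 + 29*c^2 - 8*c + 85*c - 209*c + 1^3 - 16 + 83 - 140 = 8*c^3 + 28*c^2 - 132*c - 72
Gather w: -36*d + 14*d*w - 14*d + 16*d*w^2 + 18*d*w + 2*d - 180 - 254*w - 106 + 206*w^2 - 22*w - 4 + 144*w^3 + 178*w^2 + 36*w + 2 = -48*d + 144*w^3 + w^2*(16*d + 384) + w*(32*d - 240) - 288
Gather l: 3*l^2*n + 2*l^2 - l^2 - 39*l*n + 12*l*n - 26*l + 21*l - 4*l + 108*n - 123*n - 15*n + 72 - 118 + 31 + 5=l^2*(3*n + 1) + l*(-27*n - 9) - 30*n - 10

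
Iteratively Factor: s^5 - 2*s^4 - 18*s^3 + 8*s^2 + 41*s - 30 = (s + 3)*(s^4 - 5*s^3 - 3*s^2 + 17*s - 10) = (s + 2)*(s + 3)*(s^3 - 7*s^2 + 11*s - 5) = (s - 1)*(s + 2)*(s + 3)*(s^2 - 6*s + 5) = (s - 5)*(s - 1)*(s + 2)*(s + 3)*(s - 1)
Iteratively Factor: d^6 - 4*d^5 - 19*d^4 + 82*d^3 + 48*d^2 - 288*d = (d - 3)*(d^5 - d^4 - 22*d^3 + 16*d^2 + 96*d) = (d - 4)*(d - 3)*(d^4 + 3*d^3 - 10*d^2 - 24*d) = (d - 4)*(d - 3)*(d + 2)*(d^3 + d^2 - 12*d) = (d - 4)*(d - 3)*(d + 2)*(d + 4)*(d^2 - 3*d) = (d - 4)*(d - 3)^2*(d + 2)*(d + 4)*(d)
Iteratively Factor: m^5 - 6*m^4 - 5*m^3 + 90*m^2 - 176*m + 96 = (m - 4)*(m^4 - 2*m^3 - 13*m^2 + 38*m - 24) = (m - 4)*(m - 2)*(m^3 - 13*m + 12) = (m - 4)*(m - 3)*(m - 2)*(m^2 + 3*m - 4) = (m - 4)*(m - 3)*(m - 2)*(m + 4)*(m - 1)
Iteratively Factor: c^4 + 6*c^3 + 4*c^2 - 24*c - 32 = (c - 2)*(c^3 + 8*c^2 + 20*c + 16) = (c - 2)*(c + 4)*(c^2 + 4*c + 4) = (c - 2)*(c + 2)*(c + 4)*(c + 2)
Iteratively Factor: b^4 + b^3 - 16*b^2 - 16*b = (b + 1)*(b^3 - 16*b) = (b - 4)*(b + 1)*(b^2 + 4*b) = b*(b - 4)*(b + 1)*(b + 4)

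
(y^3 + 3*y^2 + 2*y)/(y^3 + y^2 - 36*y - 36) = y*(y + 2)/(y^2 - 36)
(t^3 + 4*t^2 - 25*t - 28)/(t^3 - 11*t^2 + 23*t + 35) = (t^2 + 3*t - 28)/(t^2 - 12*t + 35)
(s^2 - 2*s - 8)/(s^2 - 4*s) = (s + 2)/s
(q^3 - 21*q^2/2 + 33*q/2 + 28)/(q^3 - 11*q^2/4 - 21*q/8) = 4*(q^2 - 7*q - 8)/(q*(4*q + 3))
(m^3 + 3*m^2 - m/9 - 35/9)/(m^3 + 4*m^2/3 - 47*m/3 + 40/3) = (9*m^2 + 36*m + 35)/(3*(3*m^2 + 7*m - 40))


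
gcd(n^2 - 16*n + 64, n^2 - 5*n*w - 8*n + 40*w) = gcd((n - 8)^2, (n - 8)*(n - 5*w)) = n - 8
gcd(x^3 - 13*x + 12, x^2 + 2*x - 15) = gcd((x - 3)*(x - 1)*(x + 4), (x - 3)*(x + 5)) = x - 3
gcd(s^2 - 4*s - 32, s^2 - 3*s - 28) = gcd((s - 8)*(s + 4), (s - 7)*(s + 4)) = s + 4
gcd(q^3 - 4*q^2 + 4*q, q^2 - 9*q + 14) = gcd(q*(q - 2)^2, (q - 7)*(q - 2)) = q - 2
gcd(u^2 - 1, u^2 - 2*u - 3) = u + 1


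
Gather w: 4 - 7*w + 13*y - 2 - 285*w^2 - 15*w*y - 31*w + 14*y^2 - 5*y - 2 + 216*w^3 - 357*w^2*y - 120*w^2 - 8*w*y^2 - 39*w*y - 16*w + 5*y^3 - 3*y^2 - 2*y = 216*w^3 + w^2*(-357*y - 405) + w*(-8*y^2 - 54*y - 54) + 5*y^3 + 11*y^2 + 6*y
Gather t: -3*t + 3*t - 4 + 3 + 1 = 0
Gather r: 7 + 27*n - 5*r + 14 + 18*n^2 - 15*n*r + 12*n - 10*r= 18*n^2 + 39*n + r*(-15*n - 15) + 21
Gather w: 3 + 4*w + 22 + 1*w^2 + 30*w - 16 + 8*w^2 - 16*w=9*w^2 + 18*w + 9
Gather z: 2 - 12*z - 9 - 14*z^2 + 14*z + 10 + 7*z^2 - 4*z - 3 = -7*z^2 - 2*z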